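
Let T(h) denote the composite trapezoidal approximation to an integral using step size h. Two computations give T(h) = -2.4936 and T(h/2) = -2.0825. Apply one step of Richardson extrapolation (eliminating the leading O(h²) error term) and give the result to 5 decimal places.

R = (4·T(h/2) − T(h)) / 3 = (4·(-2.0825) − (-2.4936))/3 = (-5.8364)/3 = -1.94547.

-1.94547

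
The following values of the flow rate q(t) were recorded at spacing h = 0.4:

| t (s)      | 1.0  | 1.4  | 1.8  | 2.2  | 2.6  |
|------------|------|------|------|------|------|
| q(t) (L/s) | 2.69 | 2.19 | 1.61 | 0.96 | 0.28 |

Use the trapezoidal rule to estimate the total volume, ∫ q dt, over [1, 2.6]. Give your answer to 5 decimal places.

h = 0.4, n = 4.
(h/2)·[y₀ + 2y₁ + 2y₂ + 2y₃ + y₄] = 0.2·(12.49) = 2.49800.

2.49800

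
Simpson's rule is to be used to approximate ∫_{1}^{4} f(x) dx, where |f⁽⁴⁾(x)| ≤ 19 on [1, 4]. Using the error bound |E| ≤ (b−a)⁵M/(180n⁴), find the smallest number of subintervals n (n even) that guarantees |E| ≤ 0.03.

6

Need 4617/(180n⁴) ≤ 0.03.
n⁴ ≥ 4617/(180·0.03) = 855 ⇒ n ≥ 5.4074, so the smallest even n is 6. (n must be even for Simpson's rule.)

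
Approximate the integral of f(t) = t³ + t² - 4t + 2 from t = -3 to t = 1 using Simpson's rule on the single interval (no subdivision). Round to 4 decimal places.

S = (b−a)/6 · [f(-3) + 4f(-1) + f(1)] = 0.666667·[(-4) + 4·6 + 0] = 13.3333.

13.3333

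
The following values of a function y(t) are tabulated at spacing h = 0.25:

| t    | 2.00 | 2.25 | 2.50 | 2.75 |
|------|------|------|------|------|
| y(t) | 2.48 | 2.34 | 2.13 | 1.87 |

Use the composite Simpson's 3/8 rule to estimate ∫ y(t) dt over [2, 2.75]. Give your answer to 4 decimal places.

1.6650

h = 0.25, n = 3.
(3h/8)·[y₀ + 3y₁ + 3y₂ + y₃] = 0.09375·(17.76) = 1.6650.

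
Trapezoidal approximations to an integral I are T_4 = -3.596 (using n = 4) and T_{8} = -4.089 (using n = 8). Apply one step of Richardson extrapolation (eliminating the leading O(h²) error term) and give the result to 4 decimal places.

-4.2533

R = (4·T_{8} − T_4) / 3 = (4·(-4.089) − (-3.596))/3 = (-12.760)/3 = -4.2533.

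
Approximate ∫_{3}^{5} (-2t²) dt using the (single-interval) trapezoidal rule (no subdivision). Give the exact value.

-68

T = (b−a)/2 · [f(3) + f(5)] = 1·[(-18) + (-50)] = -68.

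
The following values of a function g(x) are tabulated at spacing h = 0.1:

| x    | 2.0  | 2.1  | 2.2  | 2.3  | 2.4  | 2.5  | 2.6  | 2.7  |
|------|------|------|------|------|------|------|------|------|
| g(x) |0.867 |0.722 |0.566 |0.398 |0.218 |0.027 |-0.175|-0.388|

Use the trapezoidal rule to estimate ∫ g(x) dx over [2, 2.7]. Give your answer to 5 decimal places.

0.19955

h = 0.1, n = 7.
(h/2)·[y₀ + 2y₁ + 2y₂ + 2y₃ + 2y₄ + 2y₅ + 2y₆ + y₇] = 0.05·(3.991) = 0.19955.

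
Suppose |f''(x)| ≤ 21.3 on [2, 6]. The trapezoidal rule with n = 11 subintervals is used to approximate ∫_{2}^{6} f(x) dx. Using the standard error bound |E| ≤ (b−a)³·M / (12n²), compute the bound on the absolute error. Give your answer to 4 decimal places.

|E| ≤ (4)³·21.3 / (12·11²) = 1363.2/1452 = 0.9388.

0.9388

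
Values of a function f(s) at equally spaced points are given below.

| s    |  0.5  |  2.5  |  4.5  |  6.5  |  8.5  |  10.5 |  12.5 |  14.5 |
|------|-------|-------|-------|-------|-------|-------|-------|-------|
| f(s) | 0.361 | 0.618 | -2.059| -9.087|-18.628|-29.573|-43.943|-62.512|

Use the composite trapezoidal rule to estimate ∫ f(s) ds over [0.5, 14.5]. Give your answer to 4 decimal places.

h = 2, n = 7.
(h/2)·[y₀ + 2y₁ + 2y₂ + 2y₃ + 2y₄ + 2y₅ + 2y₆ + y₇] = 1·(-267.495) = -267.4950.

-267.4950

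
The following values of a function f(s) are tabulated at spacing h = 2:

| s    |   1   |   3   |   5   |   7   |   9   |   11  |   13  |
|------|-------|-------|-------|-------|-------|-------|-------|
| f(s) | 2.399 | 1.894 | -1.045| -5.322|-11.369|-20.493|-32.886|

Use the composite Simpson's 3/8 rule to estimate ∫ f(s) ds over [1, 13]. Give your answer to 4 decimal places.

-100.6275

h = 2, n = 6.
(3h/8)·[y₀ + 3y₁ + 3y₂ + 2y₃ + 3y₄ + 3y₅ + y₆] = 0.75·(-134.170) = -100.6275.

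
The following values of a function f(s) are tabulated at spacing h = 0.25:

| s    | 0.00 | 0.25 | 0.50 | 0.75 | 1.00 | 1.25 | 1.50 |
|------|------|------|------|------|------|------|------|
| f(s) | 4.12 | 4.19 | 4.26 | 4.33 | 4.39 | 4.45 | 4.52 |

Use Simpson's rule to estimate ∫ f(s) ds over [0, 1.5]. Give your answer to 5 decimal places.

6.48500

h = 0.25, n = 6.
(h/3)·[y₀ + 4y₁ + 2y₂ + 4y₃ + 2y₄ + 4y₅ + y₆] = 0.083333·(77.82) = 6.48500.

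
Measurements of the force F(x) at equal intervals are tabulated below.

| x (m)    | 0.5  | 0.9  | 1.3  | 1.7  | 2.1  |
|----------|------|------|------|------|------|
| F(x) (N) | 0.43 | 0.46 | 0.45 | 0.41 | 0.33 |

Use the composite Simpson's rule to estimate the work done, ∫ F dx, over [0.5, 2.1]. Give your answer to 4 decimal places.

0.6853

h = 0.4, n = 4.
(h/3)·[y₀ + 4y₁ + 2y₂ + 4y₃ + y₄] = 0.133333·(5.14) = 0.6853.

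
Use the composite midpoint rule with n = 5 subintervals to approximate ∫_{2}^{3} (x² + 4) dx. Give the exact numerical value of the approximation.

10.33

h = (3 − 2)/5 = 0.2.
Midpoints m₁,…,m₅ = 2.1, 2.3, 2.5, 2.7, 2.9.
f(m₁)=8.41, f(m₂)=9.29, f(m₃)=10.25, f(m₄)=11.29, f(m₅)=12.41.
h·[f(m₁) + f(m₂) + f(m₃) + f(m₄) + f(m₅)] = 0.2·(51.65) = 10.33.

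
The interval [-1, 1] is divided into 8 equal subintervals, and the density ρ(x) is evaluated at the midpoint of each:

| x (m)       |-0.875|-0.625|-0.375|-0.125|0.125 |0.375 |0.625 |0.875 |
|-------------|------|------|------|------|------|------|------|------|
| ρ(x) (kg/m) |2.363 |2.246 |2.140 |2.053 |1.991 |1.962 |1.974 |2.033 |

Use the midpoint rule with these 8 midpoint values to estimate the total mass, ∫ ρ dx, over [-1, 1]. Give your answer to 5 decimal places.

4.19050

h = 0.25, n = 8.
h·[y(m₁) + y(m₂) + y(m₃) + y(m₄) + y(m₅) + y(m₆) + y(m₇) + y(m₈)] = 0.25·(16.762) = 4.19050.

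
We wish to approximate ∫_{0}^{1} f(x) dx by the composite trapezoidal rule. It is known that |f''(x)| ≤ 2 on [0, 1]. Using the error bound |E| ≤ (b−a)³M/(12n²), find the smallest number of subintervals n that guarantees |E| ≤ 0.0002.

29

Need 2/(12n²) ≤ 0.0002.
n² ≥ 2/(12·0.0002) = 833.333 ⇒ n ≥ 28.8675, so the smallest n is 29.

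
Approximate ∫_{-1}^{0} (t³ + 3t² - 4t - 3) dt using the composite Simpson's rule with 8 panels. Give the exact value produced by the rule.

h = (0 − (-1))/8 = 0.125.
Nodes t₀,…,t₈ = -1, -0.875, -0.75, -0.625, -0.5, -0.375, -0.25, -0.125, 0.
f(t) = t³ + 3t² - 4t - 3: f₀=3, f₁=2.126953125, f₂=1.265625, f₃=0.427734375, f₄=-0.375, f₅=-1.130859375, f₆=-1.828125, f₇=-2.455078125, f₈=-3.
(h/3)·[f₀ + 4f₁ + 2f₂ + 4f₃ + 2f₄ + 4f₅ + 2f₆ + 4f₇ + f₈] = 0.041667·(-6) = -0.25.

-0.25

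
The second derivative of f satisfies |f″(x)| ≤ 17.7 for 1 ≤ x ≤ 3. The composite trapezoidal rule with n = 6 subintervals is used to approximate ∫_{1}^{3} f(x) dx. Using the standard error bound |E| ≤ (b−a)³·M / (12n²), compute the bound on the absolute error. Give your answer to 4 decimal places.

0.3278

|E| ≤ (2)³·17.7 / (12·6²) = 141.6/432 = 0.3278.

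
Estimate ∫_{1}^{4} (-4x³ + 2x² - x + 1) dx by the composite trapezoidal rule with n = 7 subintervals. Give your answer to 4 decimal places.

-220.0714

h = (4 − 1)/7 = 0.428571.
Nodes x₀,…,x₇ = 1, 1.428571, 1.857143, 2.285714, 2.714286, 3.142857, 3.571429, 4.
f(x) = -4x³ + 2x² - x + 1: f₀=-2, f₁=-8.008746, f₂=-19.580175, f₃=-38.603499, f₄=-66.967930, f₅=-106.562682, f₆=-159.276968, f₇=-227.
(h/2)·[f₀ + 2f₁ + 2f₂ + 2f₃ + 2f₄ + 2f₅ + 2f₆ + f₇] = 0.214286·(-1027) = -220.0714.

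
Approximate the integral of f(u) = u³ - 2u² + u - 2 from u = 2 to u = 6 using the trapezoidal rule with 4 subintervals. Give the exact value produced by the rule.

h = (6 − 2)/4 = 1.
Nodes u₀,…,u₄ = 2, 3, 4, 5, 6.
f(u) = u³ - 2u² + u - 2: f₀=0, f₁=10, f₂=34, f₃=78, f₄=148.
(h/2)·[f₀ + 2f₁ + 2f₂ + 2f₃ + f₄] = 0.5·(392) = 196.

196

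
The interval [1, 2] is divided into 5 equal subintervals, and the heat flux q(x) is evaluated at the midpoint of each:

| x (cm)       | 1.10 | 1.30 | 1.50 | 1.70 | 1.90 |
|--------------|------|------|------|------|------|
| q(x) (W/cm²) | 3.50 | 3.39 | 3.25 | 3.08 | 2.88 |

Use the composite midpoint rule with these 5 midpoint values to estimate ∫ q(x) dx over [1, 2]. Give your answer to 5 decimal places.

3.22000

h = 0.2, n = 5.
h·[y(m₁) + y(m₂) + y(m₃) + y(m₄) + y(m₅)] = 0.2·(16.10) = 3.22000.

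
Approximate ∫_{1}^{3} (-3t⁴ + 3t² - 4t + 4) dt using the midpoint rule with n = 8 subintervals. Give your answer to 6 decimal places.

-126.419434

h = (3 − 1)/8 = 0.25.
Midpoints m₁,…,m₈ = 1.125, 1.375, 1.625, 1.875, 2.125, 2.375, 2.625, 2.875.
f(m₁)=-1.508544921875, f(m₂)=-6.551513671875, f(m₃)=-15.496826171875, f(m₄)=-30.031982421875, f(m₅)=-52.125732421875, f(m₆)=-84.028076171875, f(m₇)=-128.270263671875, f(m₈)=-187.664794921875.
h·[f(m₁) + f(m₂) + f(m₃) + f(m₄) + f(m₅) + f(m₆) + f(m₇) + f(m₈)] = 0.25·(-505.677734375) = -126.419434.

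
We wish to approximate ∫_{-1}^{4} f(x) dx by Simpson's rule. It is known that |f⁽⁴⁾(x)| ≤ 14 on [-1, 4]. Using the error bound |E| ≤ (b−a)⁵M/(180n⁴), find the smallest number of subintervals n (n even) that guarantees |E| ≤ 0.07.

8

Need 43750/(180n⁴) ≤ 0.07.
n⁴ ≥ 43750/(180·0.07) = 3472.22 ⇒ n ≥ 7.6763, so the smallest even n is 8. (n must be even for Simpson's rule.)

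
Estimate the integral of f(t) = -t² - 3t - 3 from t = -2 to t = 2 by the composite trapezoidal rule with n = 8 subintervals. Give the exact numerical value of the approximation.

-17.5

h = (2 − (-2))/8 = 0.5.
Nodes t₀,…,t₈ = -2, -1.5, -1, -0.5, 0, 0.5, 1, 1.5, 2.
f(t) = -t² - 3t - 3: f₀=-1, f₁=-0.75, f₂=-1, f₃=-1.75, f₄=-3, f₅=-4.75, f₆=-7, f₇=-9.75, f₈=-13.
(h/2)·[f₀ + 2f₁ + 2f₂ + 2f₃ + 2f₄ + 2f₅ + 2f₆ + 2f₇ + f₈] = 0.25·(-70) = -17.5.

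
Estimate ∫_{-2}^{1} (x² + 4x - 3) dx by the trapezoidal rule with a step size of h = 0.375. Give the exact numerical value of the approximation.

h = (1 − (-2))/8 = 0.375.
Nodes x₀,…,x₈ = -2, -1.625, -1.25, -0.875, -0.5, -0.125, 0.25, 0.625, 1.
f(x) = x² + 4x - 3: f₀=-7, f₁=-6.859375, f₂=-6.4375, f₃=-5.734375, f₄=-4.75, f₅=-3.484375, f₆=-1.9375, f₇=-0.109375, f₈=2.
(h/2)·[f₀ + 2f₁ + 2f₂ + 2f₃ + 2f₄ + 2f₅ + 2f₆ + 2f₇ + f₈] = 0.1875·(-63.625) = -11.9296875.

-11.9296875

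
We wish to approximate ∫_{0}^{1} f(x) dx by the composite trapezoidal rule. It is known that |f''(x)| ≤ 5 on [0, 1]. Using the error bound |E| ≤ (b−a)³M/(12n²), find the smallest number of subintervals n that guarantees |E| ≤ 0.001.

Need 5/(12n²) ≤ 0.001.
n² ≥ 5/(12·0.001) = 416.667 ⇒ n ≥ 20.4124, so the smallest n is 21.

21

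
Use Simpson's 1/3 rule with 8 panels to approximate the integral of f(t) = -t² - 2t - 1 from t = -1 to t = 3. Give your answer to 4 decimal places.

h = (3 − (-1))/8 = 0.5.
Nodes t₀,…,t₈ = -1, -0.5, 0, 0.5, 1, 1.5, 2, 2.5, 3.
f(t) = -t² - 2t - 1: f₀=0, f₁=-0.25, f₂=-1, f₃=-2.25, f₄=-4, f₅=-6.25, f₆=-9, f₇=-12.25, f₈=-16.
(h/3)·[f₀ + 4f₁ + 2f₂ + 4f₃ + 2f₄ + 4f₅ + 2f₆ + 4f₇ + f₈] = 0.166667·(-128) = -21.3333.

-21.3333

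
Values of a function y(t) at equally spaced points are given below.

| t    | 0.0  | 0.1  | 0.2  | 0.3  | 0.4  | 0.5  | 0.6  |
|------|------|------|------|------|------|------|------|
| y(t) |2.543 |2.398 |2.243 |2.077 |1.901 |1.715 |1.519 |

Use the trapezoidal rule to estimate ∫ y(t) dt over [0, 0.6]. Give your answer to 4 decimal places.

h = 0.1, n = 6.
(h/2)·[y₀ + 2y₁ + 2y₂ + 2y₃ + 2y₄ + 2y₅ + y₆] = 0.05·(24.730) = 1.2365.

1.2365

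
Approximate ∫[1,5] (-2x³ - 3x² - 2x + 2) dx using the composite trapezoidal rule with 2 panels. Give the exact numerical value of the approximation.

h = (5 − 1)/2 = 2.
Nodes x₀,…,x₂ = 1, 3, 5.
f(x) = -2x³ - 3x² - 2x + 2: f₀=-5, f₁=-85, f₂=-333.
(h/2)·[f₀ + 2f₁ + f₂] = 1·(-508) = -508.

-508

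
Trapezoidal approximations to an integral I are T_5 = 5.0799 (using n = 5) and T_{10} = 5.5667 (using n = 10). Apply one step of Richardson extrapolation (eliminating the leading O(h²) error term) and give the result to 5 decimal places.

5.72897

R = (4·T_{10} − T_5) / 3 = (4·5.5667 − 5.0799)/3 = (17.1869)/3 = 5.72897.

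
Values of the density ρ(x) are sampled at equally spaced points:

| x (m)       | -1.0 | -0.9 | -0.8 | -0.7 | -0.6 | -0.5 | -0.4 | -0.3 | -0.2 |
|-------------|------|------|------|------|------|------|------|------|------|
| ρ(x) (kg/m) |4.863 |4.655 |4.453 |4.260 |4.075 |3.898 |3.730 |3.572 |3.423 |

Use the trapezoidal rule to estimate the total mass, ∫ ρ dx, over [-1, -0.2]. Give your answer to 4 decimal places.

h = 0.1, n = 8.
(h/2)·[y₀ + 2y₁ + 2y₂ + 2y₃ + 2y₄ + 2y₅ + 2y₆ + 2y₇ + y₈] = 0.05·(65.572) = 3.2786.

3.2786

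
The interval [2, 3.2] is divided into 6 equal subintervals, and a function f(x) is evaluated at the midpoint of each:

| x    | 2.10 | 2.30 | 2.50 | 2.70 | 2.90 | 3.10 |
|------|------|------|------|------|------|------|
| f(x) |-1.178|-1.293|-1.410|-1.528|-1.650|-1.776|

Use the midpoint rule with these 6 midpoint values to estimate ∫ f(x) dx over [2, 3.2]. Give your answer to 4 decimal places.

h = 0.2, n = 6.
h·[y(m₁) + y(m₂) + y(m₃) + y(m₄) + y(m₅) + y(m₆)] = 0.2·(-8.835) = -1.7670.

-1.7670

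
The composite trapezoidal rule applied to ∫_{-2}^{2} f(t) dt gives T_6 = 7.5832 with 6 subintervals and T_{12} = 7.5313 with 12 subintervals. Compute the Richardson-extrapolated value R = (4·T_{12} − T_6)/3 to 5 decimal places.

7.51400

R = (4·T_{12} − T_6) / 3 = (4·7.5313 − 7.5832)/3 = (22.5420)/3 = 7.51400.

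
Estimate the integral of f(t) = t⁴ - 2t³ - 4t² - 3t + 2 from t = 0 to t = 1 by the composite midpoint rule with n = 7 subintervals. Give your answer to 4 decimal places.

-1.1248

h = (1 − 0)/7 = 0.142857.
Midpoints m₁,…,m₇ = 0.071429, 0.214286, 0.357143, 0.5, 0.642857, 0.785714, 0.928571.
f(m₁)=1.764603, f(m₂)=1.155899, f(m₃)=0.343529, f(m₄)=-0.6875, f(m₅)=-1.942186, f(m₆)=-3.415530, f(m₇)=-5.092540.
h·[f(m₁) + f(m₂) + f(m₃) + f(m₄) + f(m₅) + f(m₆) + f(m₇)] = 0.142857·(-7.873724) = -1.1248.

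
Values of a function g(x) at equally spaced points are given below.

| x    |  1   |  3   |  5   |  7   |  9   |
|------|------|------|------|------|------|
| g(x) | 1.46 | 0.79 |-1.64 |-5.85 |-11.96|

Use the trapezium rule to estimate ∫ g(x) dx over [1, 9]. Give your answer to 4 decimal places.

h = 2, n = 4.
(h/2)·[y₀ + 2y₁ + 2y₂ + 2y₃ + y₄] = 1·(-23.90) = -23.9000.

-23.9000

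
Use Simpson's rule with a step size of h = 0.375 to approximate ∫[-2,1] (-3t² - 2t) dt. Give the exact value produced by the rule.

-6

h = (1 − (-2))/8 = 0.375.
Nodes t₀,…,t₈ = -2, -1.625, -1.25, -0.875, -0.5, -0.125, 0.25, 0.625, 1.
f(t) = -3t² - 2t: f₀=-8, f₁=-4.671875, f₂=-2.1875, f₃=-0.546875, f₄=0.25, f₅=0.203125, f₆=-0.6875, f₇=-2.421875, f₈=-5.
(h/3)·[f₀ + 4f₁ + 2f₂ + 4f₃ + 2f₄ + 4f₅ + 2f₆ + 4f₇ + f₈] = 0.125·(-48) = -6.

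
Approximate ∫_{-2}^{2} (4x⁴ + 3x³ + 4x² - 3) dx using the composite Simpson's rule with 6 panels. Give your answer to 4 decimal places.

60.9547

h = (2 − (-2))/6 = 0.666667.
Nodes x₀,…,x₆ = -2, -1.333333, -0.666667, 0, 0.666667, 1.333333, 2.
f(x) = 4x⁴ + 3x³ + 4x² - 3: f₀=53, f₁=9.641975, f₂=-1.320988, f₃=-3, f₄=0.456790, f₅=23.864198, f₆=101.
(h/3)·[f₀ + 4f₁ + 2f₂ + 4f₃ + 2f₄ + 4f₅ + f₆] = 0.222222·(274.296296) = 60.9547.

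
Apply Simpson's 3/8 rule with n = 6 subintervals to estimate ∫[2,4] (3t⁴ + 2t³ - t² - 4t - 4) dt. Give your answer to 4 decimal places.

664.5556

h = (4 − 2)/6 = 0.333333.
Nodes t₀,…,t₆ = 2, 2.333333, 2.666667, 3, 3.333333, 3.666667, 4.
f(t) = 3t⁴ + 2t³ - t² - 4t - 4: f₀=48, f₁=95.555556, f₂=167.851852, f₃=272, f₄=416, f₅=608.740741, f₆=860.
(3h/8)·[f₀ + 3f₁ + 3f₂ + 2f₃ + 3f₄ + 3f₅ + f₆] = 0.125·(5316.444444) = 664.5556.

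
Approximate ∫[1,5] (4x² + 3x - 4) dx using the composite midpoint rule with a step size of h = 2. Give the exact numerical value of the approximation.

h = (5 − 1)/2 = 2.
Midpoints m₁,…,m₂ = 2, 4.
f(m₁)=18, f(m₂)=72.
h·[f(m₁) + f(m₂)] = 2·(90) = 180.

180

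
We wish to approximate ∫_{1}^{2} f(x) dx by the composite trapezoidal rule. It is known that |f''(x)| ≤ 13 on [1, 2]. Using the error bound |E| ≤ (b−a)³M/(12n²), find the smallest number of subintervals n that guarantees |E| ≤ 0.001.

33

Need 13/(12n²) ≤ 0.001.
n² ≥ 13/(12·0.001) = 1083.33 ⇒ n ≥ 32.9140, so the smallest n is 33.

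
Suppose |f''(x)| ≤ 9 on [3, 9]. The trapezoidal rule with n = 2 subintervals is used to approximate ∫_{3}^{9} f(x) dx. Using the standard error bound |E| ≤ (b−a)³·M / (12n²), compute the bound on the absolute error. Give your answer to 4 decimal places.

|E| ≤ (6)³·9 / (12·2²) = 1944/48 = 40.5000.

40.5000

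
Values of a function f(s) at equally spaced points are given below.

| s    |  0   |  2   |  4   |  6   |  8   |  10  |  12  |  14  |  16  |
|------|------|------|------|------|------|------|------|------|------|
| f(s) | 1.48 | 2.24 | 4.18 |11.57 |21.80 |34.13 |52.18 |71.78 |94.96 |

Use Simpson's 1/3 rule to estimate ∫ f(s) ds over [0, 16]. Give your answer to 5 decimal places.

h = 2, n = 8.
(h/3)·[y₀ + 4y₁ + 2y₂ + 4y₃ + 2y₄ + 4y₅ + 2y₆ + 4y₇ + y₈] = 0.666667·(731.64) = 487.76000.

487.76000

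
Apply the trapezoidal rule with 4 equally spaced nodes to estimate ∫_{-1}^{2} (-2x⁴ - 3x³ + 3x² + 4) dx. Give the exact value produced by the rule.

-10

h = (2 − (-1))/3 = 1.
Nodes x₀,…,x₃ = -1, 0, 1, 2.
f(x) = -2x⁴ - 3x³ + 3x² + 4: f₀=8, f₁=4, f₂=2, f₃=-40.
(h/2)·[f₀ + 2f₁ + 2f₂ + f₃] = 0.5·(-20) = -10.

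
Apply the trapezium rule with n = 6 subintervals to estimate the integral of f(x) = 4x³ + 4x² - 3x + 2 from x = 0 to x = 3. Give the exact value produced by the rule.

h = (3 − 0)/6 = 0.5.
Nodes x₀,…,x₆ = 0, 0.5, 1, 1.5, 2, 2.5, 3.
f(x) = 4x³ + 4x² - 3x + 2: f₀=2, f₁=2, f₂=7, f₃=20, f₄=44, f₅=82, f₆=137.
(h/2)·[f₀ + 2f₁ + 2f₂ + 2f₃ + 2f₄ + 2f₅ + f₆] = 0.25·(449) = 112.25.

112.25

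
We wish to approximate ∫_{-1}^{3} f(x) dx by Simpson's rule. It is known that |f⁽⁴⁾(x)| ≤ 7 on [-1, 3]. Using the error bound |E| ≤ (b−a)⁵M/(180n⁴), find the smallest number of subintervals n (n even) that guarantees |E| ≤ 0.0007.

16

Need 7168/(180n⁴) ≤ 0.0007.
n⁴ ≥ 7168/(180·0.0007) = 56888.9 ⇒ n ≥ 15.4439, so the smallest even n is 16. (n must be even for Simpson's rule.)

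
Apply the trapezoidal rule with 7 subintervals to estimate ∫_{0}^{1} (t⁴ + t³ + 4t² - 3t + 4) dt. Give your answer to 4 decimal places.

4.3088

h = (1 − 0)/7 = 0.142857.
Nodes t₀,…,t₇ = 0, 0.142857, 0.285714, 0.428571, 0.571429, 0.714286, 0.857143, 1.
f(t) = t⁴ + t³ + 4t² - 3t + 4: f₀=4, f₁=3.656393, f₂=3.499375, f₃=3.561433, f₄=3.885048, f₅=4.522699, f₆=5.536860, f₇=7.
(h/2)·[f₀ + 2f₁ + 2f₂ + 2f₃ + 2f₄ + 2f₅ + 2f₆ + f₇] = 0.071429·(60.323615) = 4.3088.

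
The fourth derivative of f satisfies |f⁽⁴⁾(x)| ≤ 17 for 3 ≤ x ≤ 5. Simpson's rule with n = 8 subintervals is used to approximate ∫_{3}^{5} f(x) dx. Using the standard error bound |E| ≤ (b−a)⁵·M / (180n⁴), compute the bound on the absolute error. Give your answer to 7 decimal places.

|E| ≤ (2)⁵·17 / (180·8⁴) = 544/737280 = 0.0007378.

0.0007378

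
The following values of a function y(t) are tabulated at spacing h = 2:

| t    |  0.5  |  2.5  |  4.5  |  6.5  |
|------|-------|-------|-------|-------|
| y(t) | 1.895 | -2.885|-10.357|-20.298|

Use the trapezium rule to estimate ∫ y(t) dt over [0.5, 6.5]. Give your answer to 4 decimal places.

-44.8870

h = 2, n = 3.
(h/2)·[y₀ + 2y₁ + 2y₂ + y₃] = 1·(-44.887) = -44.8870.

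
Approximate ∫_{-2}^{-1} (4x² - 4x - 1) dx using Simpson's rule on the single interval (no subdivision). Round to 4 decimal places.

S = (b−a)/6 · [f(-2) + 4f(-1.5) + f(-1)] = 0.166667·[23 + 4·14 + 7] = 14.3333.

14.3333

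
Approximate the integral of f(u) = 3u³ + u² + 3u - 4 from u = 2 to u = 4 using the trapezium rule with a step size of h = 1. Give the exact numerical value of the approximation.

218

h = (4 − 2)/2 = 1.
Nodes u₀,…,u₂ = 2, 3, 4.
f(u) = 3u³ + u² + 3u - 4: f₀=30, f₁=95, f₂=216.
(h/2)·[f₀ + 2f₁ + f₂] = 0.5·(436) = 218.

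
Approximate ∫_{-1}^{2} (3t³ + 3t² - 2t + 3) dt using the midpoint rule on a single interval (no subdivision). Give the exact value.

M = (b−a)·f(0.5) = 3·(3.125) = 9.375.

9.375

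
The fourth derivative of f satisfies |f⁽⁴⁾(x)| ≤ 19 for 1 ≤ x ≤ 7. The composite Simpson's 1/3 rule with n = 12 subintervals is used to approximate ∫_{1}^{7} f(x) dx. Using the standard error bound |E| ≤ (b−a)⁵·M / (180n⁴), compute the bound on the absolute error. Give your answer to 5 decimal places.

0.03958

|E| ≤ (6)⁵·19 / (180·12⁴) = 147744/3732480 = 0.03958.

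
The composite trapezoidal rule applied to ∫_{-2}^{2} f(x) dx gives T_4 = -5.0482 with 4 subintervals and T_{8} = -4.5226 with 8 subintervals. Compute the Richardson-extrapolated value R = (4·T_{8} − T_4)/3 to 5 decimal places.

R = (4·T_{8} − T_4) / 3 = (4·(-4.5226) − (-5.0482))/3 = (-13.0422)/3 = -4.34740.

-4.34740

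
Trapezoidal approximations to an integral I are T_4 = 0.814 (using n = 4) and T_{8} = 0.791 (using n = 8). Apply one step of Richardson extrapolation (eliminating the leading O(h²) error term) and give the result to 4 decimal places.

R = (4·T_{8} − T_4) / 3 = (4·0.791 − 0.814)/3 = (2.350)/3 = 0.7833.

0.7833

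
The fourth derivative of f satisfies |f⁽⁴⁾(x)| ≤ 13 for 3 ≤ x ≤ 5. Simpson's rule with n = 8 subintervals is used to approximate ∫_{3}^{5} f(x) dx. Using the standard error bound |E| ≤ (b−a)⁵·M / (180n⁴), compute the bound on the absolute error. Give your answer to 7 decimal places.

0.0005642

|E| ≤ (2)⁵·13 / (180·8⁴) = 416/737280 = 0.0005642.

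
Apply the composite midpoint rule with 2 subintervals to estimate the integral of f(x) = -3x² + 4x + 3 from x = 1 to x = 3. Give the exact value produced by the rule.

h = (3 − 1)/2 = 1.
Midpoints m₁,…,m₂ = 1.5, 2.5.
f(m₁)=2.25, f(m₂)=-5.75.
h·[f(m₁) + f(m₂)] = 1·(-3.5) = -3.5.

-3.5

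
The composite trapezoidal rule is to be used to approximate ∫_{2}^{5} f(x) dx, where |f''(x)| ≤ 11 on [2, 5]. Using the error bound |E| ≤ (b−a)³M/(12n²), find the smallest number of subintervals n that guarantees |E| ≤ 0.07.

19

Need 297/(12n²) ≤ 0.07.
n² ≥ 297/(12·0.07) = 353.571 ⇒ n ≥ 18.8035, so the smallest n is 19.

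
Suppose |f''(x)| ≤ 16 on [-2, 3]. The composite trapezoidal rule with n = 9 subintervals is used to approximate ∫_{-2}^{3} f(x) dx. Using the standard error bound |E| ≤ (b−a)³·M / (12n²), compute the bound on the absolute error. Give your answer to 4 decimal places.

|E| ≤ (5)³·16 / (12·9²) = 2000/972 = 2.0576.

2.0576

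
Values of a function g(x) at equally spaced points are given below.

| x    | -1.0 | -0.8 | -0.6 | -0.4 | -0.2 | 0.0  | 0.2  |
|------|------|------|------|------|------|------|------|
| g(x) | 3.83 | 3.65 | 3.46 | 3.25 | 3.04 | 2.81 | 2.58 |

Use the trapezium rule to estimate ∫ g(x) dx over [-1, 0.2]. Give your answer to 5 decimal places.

3.88300

h = 0.2, n = 6.
(h/2)·[y₀ + 2y₁ + 2y₂ + 2y₃ + 2y₄ + 2y₅ + y₆] = 0.1·(38.83) = 3.88300.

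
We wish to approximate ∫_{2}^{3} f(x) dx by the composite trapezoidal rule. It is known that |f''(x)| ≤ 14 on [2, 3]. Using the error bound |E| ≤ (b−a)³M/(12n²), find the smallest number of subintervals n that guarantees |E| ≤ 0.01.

Need 14/(12n²) ≤ 0.01.
n² ≥ 14/(12·0.01) = 116.667 ⇒ n ≥ 10.8012, so the smallest n is 11.

11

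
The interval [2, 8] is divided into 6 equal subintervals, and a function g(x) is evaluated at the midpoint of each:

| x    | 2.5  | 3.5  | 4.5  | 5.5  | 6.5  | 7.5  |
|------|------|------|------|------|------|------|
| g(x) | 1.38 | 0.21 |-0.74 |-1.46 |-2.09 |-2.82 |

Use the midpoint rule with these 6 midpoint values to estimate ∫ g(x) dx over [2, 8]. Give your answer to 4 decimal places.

h = 1, n = 6.
h·[y(m₁) + y(m₂) + y(m₃) + y(m₄) + y(m₅) + y(m₆)] = 1·(-5.52) = -5.5200.

-5.5200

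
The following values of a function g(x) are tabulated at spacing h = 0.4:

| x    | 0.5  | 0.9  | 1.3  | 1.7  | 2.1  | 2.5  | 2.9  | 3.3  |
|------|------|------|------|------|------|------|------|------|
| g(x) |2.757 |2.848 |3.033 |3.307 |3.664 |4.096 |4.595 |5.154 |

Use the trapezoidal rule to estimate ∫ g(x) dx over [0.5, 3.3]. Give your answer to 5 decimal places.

10.19940

h = 0.4, n = 7.
(h/2)·[y₀ + 2y₁ + 2y₂ + 2y₃ + 2y₄ + 2y₅ + 2y₆ + y₇] = 0.2·(50.997) = 10.19940.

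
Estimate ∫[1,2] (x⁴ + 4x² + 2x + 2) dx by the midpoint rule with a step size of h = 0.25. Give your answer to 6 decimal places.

20.439697

h = (2 − 1)/4 = 0.25.
Midpoints m₁,…,m₄ = 1.125, 1.375, 1.625, 1.875.
f(m₁)=10.914306640625, f(m₂)=15.886962890625, f(m₃)=22.785400390625, f(m₄)=32.172119140625.
h·[f(m₁) + f(m₂) + f(m₃) + f(m₄)] = 0.25·(81.7587890625) = 20.439697.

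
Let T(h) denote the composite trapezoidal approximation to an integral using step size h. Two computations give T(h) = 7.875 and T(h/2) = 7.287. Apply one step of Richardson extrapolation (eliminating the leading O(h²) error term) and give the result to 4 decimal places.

7.0910

R = (4·T(h/2) − T(h)) / 3 = (4·7.287 − 7.875)/3 = (21.273)/3 = 7.0910.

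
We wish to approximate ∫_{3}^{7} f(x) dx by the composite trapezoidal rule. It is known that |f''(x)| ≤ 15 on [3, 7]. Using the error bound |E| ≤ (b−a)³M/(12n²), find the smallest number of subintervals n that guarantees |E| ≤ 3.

Need 960/(12n²) ≤ 3.
n² ≥ 960/(12·3) = 26.6667 ⇒ n ≥ 5.1640, so the smallest n is 6.

6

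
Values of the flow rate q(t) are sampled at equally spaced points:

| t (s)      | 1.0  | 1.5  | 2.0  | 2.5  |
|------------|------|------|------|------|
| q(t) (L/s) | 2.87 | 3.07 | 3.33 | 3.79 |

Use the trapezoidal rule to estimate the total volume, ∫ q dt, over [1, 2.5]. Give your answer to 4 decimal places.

h = 0.5, n = 3.
(h/2)·[y₀ + 2y₁ + 2y₂ + y₃] = 0.25·(19.46) = 4.8650.

4.8650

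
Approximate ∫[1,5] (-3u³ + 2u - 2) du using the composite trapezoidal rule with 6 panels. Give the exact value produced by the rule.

-460

h = (5 − 1)/6 = 0.666667.
Nodes u₀,…,u₆ = 1, 1.666667, 2.333333, 3, 3.666667, 4.333333, 5.
f(u) = -3u³ + 2u - 2: f₀=-3, f₁=-12.555556, f₂=-35.444444, f₃=-77, f₄=-142.555556, f₅=-237.444444, f₆=-367.
(h/2)·[f₀ + 2f₁ + 2f₂ + 2f₃ + 2f₄ + 2f₅ + f₆] = 0.333333·(-1380) = -460.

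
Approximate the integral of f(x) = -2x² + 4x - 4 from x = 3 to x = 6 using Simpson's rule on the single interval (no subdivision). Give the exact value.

-84

S = (b−a)/6 · [f(3) + 4f(4.5) + f(6)] = 0.5·[(-10) + 4·(-26.5) + (-52)] = -84.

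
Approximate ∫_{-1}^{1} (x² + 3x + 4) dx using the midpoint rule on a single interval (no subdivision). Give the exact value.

8

M = (b−a)·f(0) = 2·(4) = 8.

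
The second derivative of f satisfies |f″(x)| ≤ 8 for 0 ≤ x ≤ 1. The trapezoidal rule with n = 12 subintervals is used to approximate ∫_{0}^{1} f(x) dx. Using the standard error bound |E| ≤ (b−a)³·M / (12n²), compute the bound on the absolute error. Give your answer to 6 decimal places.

|E| ≤ (1)³·8 / (12·12²) = 8/1728 = 0.004630.

0.004630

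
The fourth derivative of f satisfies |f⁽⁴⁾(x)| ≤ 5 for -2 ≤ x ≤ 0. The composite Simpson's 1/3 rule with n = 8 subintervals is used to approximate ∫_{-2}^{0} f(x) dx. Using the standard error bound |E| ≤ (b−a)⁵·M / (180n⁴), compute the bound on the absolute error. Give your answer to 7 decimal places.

0.0002170

|E| ≤ (2)⁵·5 / (180·8⁴) = 160/737280 = 0.0002170.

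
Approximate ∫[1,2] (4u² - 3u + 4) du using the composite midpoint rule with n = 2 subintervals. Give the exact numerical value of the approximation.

8.75

h = (2 − 1)/2 = 0.5.
Midpoints m₁,…,m₂ = 1.25, 1.75.
f(m₁)=6.5, f(m₂)=11.
h·[f(m₁) + f(m₂)] = 0.5·(17.5) = 8.75.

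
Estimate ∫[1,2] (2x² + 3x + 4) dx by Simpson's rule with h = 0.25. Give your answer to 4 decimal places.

13.1667

h = (2 − 1)/4 = 0.25.
Nodes x₀,…,x₄ = 1, 1.25, 1.5, 1.75, 2.
f(x) = 2x² + 3x + 4: f₀=9, f₁=10.875, f₂=13, f₃=15.375, f₄=18.
(h/3)·[f₀ + 4f₁ + 2f₂ + 4f₃ + f₄] = 0.083333·(158) = 13.1667.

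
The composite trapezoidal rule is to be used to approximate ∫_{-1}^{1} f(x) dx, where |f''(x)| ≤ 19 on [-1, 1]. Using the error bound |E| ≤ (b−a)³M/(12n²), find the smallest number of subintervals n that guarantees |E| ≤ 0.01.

Need 152/(12n²) ≤ 0.01.
n² ≥ 152/(12·0.01) = 1266.67 ⇒ n ≥ 35.5903, so the smallest n is 36.

36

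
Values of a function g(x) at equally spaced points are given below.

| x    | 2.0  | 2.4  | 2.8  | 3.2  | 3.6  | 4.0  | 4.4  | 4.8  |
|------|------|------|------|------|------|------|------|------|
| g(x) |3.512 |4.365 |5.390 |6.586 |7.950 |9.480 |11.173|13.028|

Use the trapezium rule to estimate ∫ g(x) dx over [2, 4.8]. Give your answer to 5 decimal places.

h = 0.4, n = 7.
(h/2)·[y₀ + 2y₁ + 2y₂ + 2y₃ + 2y₄ + 2y₅ + 2y₆ + y₇] = 0.2·(106.428) = 21.28560.

21.28560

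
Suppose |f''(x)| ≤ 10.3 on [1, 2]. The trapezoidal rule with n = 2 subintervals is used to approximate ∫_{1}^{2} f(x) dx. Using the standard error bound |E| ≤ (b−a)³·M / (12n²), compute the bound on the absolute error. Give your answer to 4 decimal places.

|E| ≤ (1)³·10.3 / (12·2²) = 10.3/48 = 0.2146.

0.2146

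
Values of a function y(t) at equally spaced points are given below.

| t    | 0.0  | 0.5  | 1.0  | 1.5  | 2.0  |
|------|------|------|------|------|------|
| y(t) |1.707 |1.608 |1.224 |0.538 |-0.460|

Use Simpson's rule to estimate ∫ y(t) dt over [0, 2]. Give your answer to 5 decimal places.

2.04650

h = 0.5, n = 4.
(h/3)·[y₀ + 4y₁ + 2y₂ + 4y₃ + y₄] = 0.166667·(12.279) = 2.04650.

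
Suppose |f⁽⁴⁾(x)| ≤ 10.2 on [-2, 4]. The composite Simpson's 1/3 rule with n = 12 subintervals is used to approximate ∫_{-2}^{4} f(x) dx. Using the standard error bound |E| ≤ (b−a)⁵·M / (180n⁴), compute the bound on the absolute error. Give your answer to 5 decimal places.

0.02125

|E| ≤ (6)⁵·10.2 / (180·12⁴) = 79315.2/3732480 = 0.02125.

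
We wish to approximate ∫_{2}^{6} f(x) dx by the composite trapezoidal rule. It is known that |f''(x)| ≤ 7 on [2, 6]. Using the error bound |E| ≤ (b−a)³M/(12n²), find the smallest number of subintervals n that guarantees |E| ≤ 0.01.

62

Need 448/(12n²) ≤ 0.01.
n² ≥ 448/(12·0.01) = 3733.33 ⇒ n ≥ 61.1010, so the smallest n is 62.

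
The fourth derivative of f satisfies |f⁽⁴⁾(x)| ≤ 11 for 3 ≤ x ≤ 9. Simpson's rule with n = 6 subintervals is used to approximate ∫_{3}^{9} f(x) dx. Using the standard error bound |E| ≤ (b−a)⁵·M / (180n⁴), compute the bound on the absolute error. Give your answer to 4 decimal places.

0.3667

|E| ≤ (6)⁵·11 / (180·6⁴) = 85536/233280 = 0.3667.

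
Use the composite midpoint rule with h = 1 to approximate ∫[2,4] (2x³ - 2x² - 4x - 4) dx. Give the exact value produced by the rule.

48

h = (4 − 2)/2 = 1.
Midpoints m₁,…,m₂ = 2.5, 3.5.
f(m₁)=4.75, f(m₂)=43.25.
h·[f(m₁) + f(m₂)] = 1·(48) = 48.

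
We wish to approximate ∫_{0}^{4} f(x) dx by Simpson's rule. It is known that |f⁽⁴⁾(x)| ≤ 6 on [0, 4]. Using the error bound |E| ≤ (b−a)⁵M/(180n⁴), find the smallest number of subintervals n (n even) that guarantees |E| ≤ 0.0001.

26

Need 6144/(180n⁴) ≤ 0.0001.
n⁴ ≥ 6144/(180·0.0001) = 341333 ⇒ n ≥ 24.1710, so the smallest even n is 26. (n must be even for Simpson's rule.)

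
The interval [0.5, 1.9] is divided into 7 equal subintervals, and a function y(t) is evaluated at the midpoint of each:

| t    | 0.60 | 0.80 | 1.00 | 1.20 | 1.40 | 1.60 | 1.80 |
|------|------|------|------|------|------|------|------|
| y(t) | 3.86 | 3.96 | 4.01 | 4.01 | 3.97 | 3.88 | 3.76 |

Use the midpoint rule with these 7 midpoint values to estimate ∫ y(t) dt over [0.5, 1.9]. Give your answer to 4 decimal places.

h = 0.2, n = 7.
h·[y(m₁) + y(m₂) + y(m₃) + y(m₄) + y(m₅) + y(m₆) + y(m₇)] = 0.2·(27.45) = 5.4900.

5.4900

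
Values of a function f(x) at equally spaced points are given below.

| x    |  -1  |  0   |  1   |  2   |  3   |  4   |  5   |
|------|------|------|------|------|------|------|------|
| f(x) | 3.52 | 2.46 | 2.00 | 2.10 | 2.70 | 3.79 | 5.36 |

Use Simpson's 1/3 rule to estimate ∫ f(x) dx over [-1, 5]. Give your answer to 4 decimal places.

17.2267

h = 1, n = 6.
(h/3)·[y₀ + 4y₁ + 2y₂ + 4y₃ + 2y₄ + 4y₅ + y₆] = 0.333333·(51.68) = 17.2267.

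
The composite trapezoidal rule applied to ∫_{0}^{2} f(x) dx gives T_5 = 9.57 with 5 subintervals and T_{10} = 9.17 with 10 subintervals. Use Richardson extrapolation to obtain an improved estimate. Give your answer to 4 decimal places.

R = (4·T_{10} − T_5) / 3 = (4·9.17 − 9.57)/3 = (27.11)/3 = 9.0367.

9.0367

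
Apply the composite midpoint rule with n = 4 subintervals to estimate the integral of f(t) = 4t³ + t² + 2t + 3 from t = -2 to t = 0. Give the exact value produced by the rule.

-10.875

h = (0 − (-2))/4 = 0.5.
Midpoints m₁,…,m₄ = -1.75, -1.25, -0.75, -0.25.
f(m₁)=-18.875, f(m₂)=-5.75, f(m₃)=0.375, f(m₄)=2.5.
h·[f(m₁) + f(m₂) + f(m₃) + f(m₄)] = 0.5·(-21.75) = -10.875.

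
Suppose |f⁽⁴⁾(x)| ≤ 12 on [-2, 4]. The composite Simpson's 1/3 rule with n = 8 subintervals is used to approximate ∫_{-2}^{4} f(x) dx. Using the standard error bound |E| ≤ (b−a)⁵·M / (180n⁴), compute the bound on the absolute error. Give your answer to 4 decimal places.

|E| ≤ (6)⁵·12 / (180·8⁴) = 93312/737280 = 0.1266.

0.1266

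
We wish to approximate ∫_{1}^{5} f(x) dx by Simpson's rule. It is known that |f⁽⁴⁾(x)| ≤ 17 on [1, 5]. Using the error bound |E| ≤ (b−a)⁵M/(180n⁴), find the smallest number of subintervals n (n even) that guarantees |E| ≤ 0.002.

Need 17408/(180n⁴) ≤ 0.002.
n⁴ ≥ 17408/(180·0.002) = 48355.6 ⇒ n ≥ 14.8290, so the smallest even n is 16. (n must be even for Simpson's rule.)

16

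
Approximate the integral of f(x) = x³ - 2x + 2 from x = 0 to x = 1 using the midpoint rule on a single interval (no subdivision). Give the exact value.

M = (b−a)·f(0.5) = 1·(1.125) = 1.125.

1.125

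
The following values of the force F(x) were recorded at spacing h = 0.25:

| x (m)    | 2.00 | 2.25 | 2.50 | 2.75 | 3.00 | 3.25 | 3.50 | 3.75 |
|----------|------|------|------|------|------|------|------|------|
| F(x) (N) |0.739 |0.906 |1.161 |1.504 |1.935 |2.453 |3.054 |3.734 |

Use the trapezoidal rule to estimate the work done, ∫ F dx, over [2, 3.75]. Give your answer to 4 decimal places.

3.3124

h = 0.25, n = 7.
(h/2)·[y₀ + 2y₁ + 2y₂ + 2y₃ + 2y₄ + 2y₅ + 2y₆ + y₇] = 0.125·(26.499) = 3.3124.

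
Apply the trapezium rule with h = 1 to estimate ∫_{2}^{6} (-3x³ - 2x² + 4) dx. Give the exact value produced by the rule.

h = (6 − 2)/4 = 1.
Nodes x₀,…,x₄ = 2, 3, 4, 5, 6.
f(x) = -3x³ - 2x² + 4: f₀=-28, f₁=-95, f₂=-220, f₃=-421, f₄=-716.
(h/2)·[f₀ + 2f₁ + 2f₂ + 2f₃ + f₄] = 0.5·(-2216) = -1108.

-1108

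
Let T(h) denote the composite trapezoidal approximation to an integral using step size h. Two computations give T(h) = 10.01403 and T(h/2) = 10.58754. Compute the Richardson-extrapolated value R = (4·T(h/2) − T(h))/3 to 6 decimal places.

R = (4·T(h/2) − T(h)) / 3 = (4·10.58754 − 10.01403)/3 = (32.33613)/3 = 10.778710.

10.778710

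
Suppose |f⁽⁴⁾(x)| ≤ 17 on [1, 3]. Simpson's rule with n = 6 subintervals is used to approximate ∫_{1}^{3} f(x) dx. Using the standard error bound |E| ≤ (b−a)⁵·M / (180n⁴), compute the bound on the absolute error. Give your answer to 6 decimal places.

|E| ≤ (2)⁵·17 / (180·6⁴) = 544/233280 = 0.002332.

0.002332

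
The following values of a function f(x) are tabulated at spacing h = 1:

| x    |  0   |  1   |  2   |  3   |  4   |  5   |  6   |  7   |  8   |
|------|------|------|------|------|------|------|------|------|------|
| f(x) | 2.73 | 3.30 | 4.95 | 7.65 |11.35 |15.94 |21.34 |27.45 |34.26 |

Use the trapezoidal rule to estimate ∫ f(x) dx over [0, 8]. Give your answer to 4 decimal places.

h = 1, n = 8.
(h/2)·[y₀ + 2y₁ + 2y₂ + 2y₃ + 2y₄ + 2y₅ + 2y₆ + 2y₇ + y₈] = 0.5·(220.95) = 110.4750.

110.4750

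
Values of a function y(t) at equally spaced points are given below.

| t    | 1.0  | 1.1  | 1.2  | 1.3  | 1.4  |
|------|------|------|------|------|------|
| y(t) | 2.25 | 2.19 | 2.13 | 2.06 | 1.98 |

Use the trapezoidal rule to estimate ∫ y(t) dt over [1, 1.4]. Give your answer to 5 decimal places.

0.84950

h = 0.1, n = 4.
(h/2)·[y₀ + 2y₁ + 2y₂ + 2y₃ + y₄] = 0.05·(16.99) = 0.84950.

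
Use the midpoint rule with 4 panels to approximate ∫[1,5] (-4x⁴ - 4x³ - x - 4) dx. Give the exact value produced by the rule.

-3057

h = (5 − 1)/4 = 1.
Midpoints m₁,…,m₄ = 1.5, 2.5, 3.5, 4.5.
f(m₁)=-39.25, f(m₂)=-225.25, f(m₃)=-779.25, f(m₄)=-2013.25.
h·[f(m₁) + f(m₂) + f(m₃) + f(m₄)] = 1·(-3057) = -3057.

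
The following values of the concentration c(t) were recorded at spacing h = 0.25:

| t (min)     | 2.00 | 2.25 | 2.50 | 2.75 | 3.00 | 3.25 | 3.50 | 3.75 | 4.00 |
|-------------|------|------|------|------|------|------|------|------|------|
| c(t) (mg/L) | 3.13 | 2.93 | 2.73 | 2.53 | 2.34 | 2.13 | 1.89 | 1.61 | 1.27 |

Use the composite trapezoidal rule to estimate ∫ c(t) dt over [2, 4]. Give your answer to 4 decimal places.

h = 0.25, n = 8.
(h/2)·[y₀ + 2y₁ + 2y₂ + 2y₃ + 2y₄ + 2y₅ + 2y₆ + 2y₇ + y₈] = 0.125·(36.72) = 4.5900.

4.5900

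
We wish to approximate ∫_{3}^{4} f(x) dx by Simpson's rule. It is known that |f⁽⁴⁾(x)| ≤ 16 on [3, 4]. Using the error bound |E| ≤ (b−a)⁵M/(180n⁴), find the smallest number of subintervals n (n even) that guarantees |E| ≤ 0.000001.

18

Need 16/(180n⁴) ≤ 0.000001.
n⁴ ≥ 16/(180·0.000001) = 88888.9 ⇒ n ≥ 17.2668, so the smallest even n is 18. (n must be even for Simpson's rule.)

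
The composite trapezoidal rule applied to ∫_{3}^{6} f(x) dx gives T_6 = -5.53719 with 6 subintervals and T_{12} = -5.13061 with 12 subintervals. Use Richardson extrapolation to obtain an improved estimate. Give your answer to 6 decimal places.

-4.995083

R = (4·T_{12} − T_6) / 3 = (4·(-5.13061) − (-5.53719))/3 = (-14.98525)/3 = -4.995083.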